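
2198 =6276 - 4078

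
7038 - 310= 6728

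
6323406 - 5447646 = 875760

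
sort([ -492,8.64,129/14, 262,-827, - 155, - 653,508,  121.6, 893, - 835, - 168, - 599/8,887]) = [-835,  -  827,-653,-492,-168, - 155, - 599/8,8.64,129/14, 121.6,  262, 508, 887,893]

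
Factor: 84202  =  2^1*42101^1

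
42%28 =14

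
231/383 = 231/383 =0.60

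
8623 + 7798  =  16421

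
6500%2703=1094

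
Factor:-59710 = - 2^1 * 5^1*7^1 * 853^1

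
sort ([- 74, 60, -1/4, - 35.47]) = [  -  74, - 35.47, - 1/4, 60 ]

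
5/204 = 5/204  =  0.02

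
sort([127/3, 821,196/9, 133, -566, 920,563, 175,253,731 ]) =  [  -  566 , 196/9,127/3, 133 , 175, 253,563, 731 , 821,920]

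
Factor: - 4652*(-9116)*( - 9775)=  - 2^4*5^2*17^1*23^1*43^1 * 53^1*1163^1 = - 414534602800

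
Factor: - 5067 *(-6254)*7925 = 251135467650 = 2^1*3^2*5^2*53^1*59^1*317^1*563^1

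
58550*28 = 1639400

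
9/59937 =3/19979 = 0.00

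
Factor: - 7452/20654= - 2^1* 3^4*449^( - 1) = - 162/449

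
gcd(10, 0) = 10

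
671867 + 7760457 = 8432324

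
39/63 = 13/21 = 0.62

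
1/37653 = 1/37653 = 0.00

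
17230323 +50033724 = 67264047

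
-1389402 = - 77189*18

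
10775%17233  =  10775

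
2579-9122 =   -  6543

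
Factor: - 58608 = -2^4 * 3^2 * 11^1*37^1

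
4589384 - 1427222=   3162162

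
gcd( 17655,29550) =15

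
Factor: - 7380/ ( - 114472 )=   2^ ( - 1)*3^2*5^1*349^( - 1)= 45/698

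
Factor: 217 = 7^1* 31^1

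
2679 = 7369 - 4690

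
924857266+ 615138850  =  1539996116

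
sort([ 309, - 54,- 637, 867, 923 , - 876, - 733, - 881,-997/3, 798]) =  [-881, - 876, - 733, - 637, - 997/3, - 54, 309, 798,867, 923 ] 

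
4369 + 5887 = 10256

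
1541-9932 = - 8391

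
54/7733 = 54/7733 = 0.01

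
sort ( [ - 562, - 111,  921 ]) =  [ - 562, - 111,  921] 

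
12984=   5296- - 7688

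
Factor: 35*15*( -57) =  - 3^2*5^2*7^1 *19^1=-  29925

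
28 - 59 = -31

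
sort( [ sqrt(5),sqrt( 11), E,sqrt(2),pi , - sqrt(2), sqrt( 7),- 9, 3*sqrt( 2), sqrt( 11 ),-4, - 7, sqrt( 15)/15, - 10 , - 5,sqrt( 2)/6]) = [ - 10, -9, - 7, - 5, - 4 , - sqrt(2 ), sqrt ( 2)/6, sqrt (15)/15,sqrt ( 2 ), sqrt(5), sqrt (7)  ,  E, pi, sqrt ( 11),sqrt(11), 3 * sqrt(2) ]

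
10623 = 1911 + 8712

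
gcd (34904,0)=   34904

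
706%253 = 200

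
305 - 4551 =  - 4246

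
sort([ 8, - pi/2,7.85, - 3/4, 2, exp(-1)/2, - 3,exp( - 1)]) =[ -3,-pi/2, - 3/4,exp(-1)/2,exp( - 1 ),2,7.85, 8]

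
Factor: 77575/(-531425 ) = - 107/733 = - 107^1*733^(  -  1 )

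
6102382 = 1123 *5434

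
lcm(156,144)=1872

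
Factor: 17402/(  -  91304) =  - 2^ (- 2 ) * 7^1*11^1*101^(-1 ) = -77/404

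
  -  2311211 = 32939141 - 35250352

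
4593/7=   4593/7 = 656.14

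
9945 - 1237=8708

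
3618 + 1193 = 4811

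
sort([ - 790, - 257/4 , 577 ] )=[ - 790, - 257/4,577 ] 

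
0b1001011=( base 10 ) 75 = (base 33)29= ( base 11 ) 69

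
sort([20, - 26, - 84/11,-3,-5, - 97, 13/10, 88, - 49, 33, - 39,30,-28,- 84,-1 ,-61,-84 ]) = [ - 97, - 84, - 84,-61, - 49, - 39, - 28,-26 , - 84/11,  -  5, - 3, - 1, 13/10,20, 30, 33,  88 ] 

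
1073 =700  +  373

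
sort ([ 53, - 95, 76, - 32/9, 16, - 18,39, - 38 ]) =[ - 95,-38, - 18, - 32/9 , 16, 39,53 , 76 ]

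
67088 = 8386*8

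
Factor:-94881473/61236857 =- 11^( - 1 ) * 5566987^( - 1)*94881473^1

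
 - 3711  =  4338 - 8049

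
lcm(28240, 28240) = 28240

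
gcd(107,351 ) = 1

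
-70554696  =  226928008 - 297482704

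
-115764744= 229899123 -345663867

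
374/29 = 12 + 26/29 = 12.90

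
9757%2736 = 1549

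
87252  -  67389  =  19863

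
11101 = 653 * 17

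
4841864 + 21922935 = 26764799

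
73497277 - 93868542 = -20371265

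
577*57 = 32889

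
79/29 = 2 + 21/29 = 2.72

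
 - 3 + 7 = 4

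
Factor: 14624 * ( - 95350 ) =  - 1394398400 = -2^6 * 5^2*457^1*1907^1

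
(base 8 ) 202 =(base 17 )7B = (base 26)50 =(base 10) 130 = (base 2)10000010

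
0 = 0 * 4478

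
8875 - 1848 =7027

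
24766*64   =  1585024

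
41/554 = 41/554 = 0.07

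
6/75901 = 6/75901= 0.00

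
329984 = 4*82496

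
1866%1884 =1866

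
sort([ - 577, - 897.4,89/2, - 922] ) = [ - 922, - 897.4, - 577 , 89/2 ] 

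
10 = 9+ 1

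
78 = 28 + 50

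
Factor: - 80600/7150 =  - 124/11 =- 2^2*11^(  -  1)*31^1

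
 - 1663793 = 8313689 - 9977482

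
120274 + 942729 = 1063003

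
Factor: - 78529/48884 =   -  2^( - 2 ) *11^1 * 59^1*101^(-1) = - 649/404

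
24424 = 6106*4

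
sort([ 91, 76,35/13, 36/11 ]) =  [35/13,  36/11,76,91] 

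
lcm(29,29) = 29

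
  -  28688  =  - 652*44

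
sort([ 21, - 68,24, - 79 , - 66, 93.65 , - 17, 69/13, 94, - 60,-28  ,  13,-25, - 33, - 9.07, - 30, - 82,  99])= [ - 82, - 79, - 68, - 66, - 60, - 33, - 30, - 28, - 25, - 17,- 9.07, 69/13,13,21, 24,93.65,94,  99]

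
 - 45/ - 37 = 1+ 8/37= 1.22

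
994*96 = 95424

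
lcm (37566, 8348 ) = 75132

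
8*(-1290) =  - 10320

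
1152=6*192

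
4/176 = 1/44 = 0.02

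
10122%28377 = 10122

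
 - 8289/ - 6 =2763/2 = 1381.50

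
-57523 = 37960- 95483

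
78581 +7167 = 85748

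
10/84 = 5/42  =  0.12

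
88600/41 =2160  +  40/41= 2160.98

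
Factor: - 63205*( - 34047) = 2151940635 = 3^3 * 5^1*13^1*97^1*12641^1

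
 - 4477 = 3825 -8302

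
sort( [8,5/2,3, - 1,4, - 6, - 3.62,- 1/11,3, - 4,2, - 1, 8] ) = [ - 6, - 4, - 3.62, - 1, - 1, - 1/11, 2,5/2, 3 , 3,  4,  8,8]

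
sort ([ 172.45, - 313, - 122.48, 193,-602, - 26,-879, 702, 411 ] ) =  [- 879, - 602, - 313, - 122.48,-26, 172.45, 193, 411, 702]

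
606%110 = 56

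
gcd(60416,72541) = 1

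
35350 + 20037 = 55387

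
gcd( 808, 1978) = 2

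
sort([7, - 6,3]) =[ - 6, 3, 7 ]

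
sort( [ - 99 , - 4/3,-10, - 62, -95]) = [ -99, - 95, -62, - 10, - 4/3]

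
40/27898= 20/13949  =  0.00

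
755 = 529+226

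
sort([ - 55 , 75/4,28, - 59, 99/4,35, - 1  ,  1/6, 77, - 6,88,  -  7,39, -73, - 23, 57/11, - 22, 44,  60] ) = [ -73  , - 59,-55, - 23, - 22, - 7,-6, - 1,  1/6, 57/11,  75/4,99/4,28,35,39, 44,60, 77,  88] 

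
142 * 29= 4118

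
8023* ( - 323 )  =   - 2591429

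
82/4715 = 2/115=   0.02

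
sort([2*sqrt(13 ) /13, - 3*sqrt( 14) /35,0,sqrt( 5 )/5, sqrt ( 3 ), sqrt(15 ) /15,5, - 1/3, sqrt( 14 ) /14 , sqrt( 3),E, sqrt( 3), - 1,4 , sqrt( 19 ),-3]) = [ - 3, - 1, - 1/3, - 3*sqrt( 14)/35,0,sqrt( 15 )/15 , sqrt(14 )/14, sqrt(5 )/5, 2* sqrt(13)/13  ,  sqrt(3),sqrt(3), sqrt( 3 ),E, 4, sqrt(19 ),5]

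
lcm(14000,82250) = 658000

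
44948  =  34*1322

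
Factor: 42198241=37^1*1140493^1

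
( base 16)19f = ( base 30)dp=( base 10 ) 415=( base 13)25c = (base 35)bu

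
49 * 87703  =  4297447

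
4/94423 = 4/94423 = 0.00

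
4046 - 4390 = - 344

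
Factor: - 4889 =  - 4889^1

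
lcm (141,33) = 1551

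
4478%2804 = 1674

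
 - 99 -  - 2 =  - 97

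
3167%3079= 88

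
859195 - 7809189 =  - 6949994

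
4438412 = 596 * 7447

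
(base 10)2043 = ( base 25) 36i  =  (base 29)2CD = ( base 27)2LI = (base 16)7fb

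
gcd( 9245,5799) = 1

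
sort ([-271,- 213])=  [-271, - 213] 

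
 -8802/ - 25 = 8802/25 = 352.08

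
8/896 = 1/112=0.01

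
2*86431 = 172862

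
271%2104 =271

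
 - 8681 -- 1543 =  - 7138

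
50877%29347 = 21530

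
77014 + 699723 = 776737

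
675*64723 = 43688025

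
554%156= 86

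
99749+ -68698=31051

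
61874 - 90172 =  -28298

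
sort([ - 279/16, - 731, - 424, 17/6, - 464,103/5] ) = [ - 731, - 464, - 424, - 279/16,17/6, 103/5] 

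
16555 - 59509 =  - 42954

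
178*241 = 42898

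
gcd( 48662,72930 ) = 2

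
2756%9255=2756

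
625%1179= 625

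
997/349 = 2 + 299/349 = 2.86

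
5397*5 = 26985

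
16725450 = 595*28110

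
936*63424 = 59364864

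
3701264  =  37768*98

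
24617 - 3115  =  21502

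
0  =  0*119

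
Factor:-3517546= - 2^1  *19^1*92567^1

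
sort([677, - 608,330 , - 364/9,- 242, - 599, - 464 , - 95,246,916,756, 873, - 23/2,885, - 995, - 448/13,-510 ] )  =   [ - 995,-608, - 599, - 510, - 464, - 242, - 95,  -  364/9, - 448/13, - 23/2, 246,  330,677  ,  756, 873 , 885, 916] 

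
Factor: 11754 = 2^1*3^2*653^1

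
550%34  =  6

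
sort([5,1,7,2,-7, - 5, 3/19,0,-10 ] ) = [ - 10,-7, - 5,0,3/19,1, 2 , 5,7] 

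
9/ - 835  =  -9/835 = -0.01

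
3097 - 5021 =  - 1924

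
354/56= 177/28  =  6.32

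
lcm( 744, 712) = 66216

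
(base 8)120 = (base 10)80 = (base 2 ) 1010000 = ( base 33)2E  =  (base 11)73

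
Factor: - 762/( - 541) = 2^1*3^1*127^1*541^ ( - 1 )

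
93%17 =8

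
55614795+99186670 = 154801465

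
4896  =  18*272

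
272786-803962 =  - 531176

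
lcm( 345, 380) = 26220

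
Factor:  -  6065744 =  - 2^4*23^1* 53^1 * 311^1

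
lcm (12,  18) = 36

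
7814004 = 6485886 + 1328118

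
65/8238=65/8238 = 0.01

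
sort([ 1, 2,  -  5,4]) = [ - 5, 1,2, 4]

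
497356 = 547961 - 50605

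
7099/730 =7099/730 = 9.72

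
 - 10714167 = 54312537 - 65026704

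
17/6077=17/6077 = 0.00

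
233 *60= 13980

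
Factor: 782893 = 599^1*1307^1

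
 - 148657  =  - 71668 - 76989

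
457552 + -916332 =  - 458780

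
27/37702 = 27/37702 = 0.00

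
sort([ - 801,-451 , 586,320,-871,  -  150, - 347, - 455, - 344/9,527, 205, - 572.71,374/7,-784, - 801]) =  [-871,-801, - 801 ,-784,-572.71,  -  455,- 451,-347, - 150, - 344/9,374/7, 205,320,527, 586 ]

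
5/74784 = 5/74784= 0.00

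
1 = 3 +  - 2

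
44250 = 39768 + 4482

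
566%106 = 36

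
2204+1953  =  4157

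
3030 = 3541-511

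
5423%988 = 483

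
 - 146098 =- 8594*17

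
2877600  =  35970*80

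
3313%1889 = 1424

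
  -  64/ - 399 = 64/399= 0.16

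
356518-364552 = -8034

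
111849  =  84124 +27725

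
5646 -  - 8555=14201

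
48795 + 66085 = 114880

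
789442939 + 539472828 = 1328915767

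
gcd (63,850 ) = 1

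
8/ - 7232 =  - 1 + 903/904 = -0.00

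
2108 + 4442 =6550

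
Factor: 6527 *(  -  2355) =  - 3^1*5^1*61^1*107^1*157^1= - 15371085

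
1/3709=1/3709 = 0.00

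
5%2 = 1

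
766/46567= 766/46567 = 0.02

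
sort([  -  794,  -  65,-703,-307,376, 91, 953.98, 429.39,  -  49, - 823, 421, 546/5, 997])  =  [-823 , -794, - 703, - 307, - 65, - 49,  91 , 546/5, 376,421, 429.39, 953.98,997 ]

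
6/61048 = 3/30524=0.00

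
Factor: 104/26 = 4 =2^2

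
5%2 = 1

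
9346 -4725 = 4621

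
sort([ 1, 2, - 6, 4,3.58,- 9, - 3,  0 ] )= [ - 9,- 6, - 3, 0,1, 2, 3.58, 4] 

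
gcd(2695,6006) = 77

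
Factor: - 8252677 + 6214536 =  - 2038141 = - 7^1*491^1*593^1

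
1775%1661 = 114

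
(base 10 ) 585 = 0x249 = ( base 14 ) 2DB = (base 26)MD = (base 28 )KP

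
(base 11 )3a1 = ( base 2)111011010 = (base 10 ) 474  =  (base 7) 1245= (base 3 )122120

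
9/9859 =9/9859 = 0.00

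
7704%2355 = 639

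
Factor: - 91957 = -91957^1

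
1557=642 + 915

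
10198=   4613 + 5585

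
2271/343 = 6 + 213/343 =6.62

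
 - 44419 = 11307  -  55726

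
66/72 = 11/12  =  0.92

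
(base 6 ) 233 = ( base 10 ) 93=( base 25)3i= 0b1011101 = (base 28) 39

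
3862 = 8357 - 4495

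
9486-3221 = 6265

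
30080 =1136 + 28944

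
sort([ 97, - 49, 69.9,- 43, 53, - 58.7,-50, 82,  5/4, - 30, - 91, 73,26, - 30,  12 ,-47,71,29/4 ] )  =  [ - 91,-58.7,-50,  -  49, - 47 ,-43, - 30, - 30 , 5/4,29/4,12,26,53,69.9 , 71,73 , 82,97] 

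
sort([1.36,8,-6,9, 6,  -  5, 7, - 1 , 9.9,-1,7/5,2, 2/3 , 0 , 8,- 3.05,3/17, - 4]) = [-6, - 5, - 4 ,-3.05, - 1, - 1,0, 3/17 , 2/3,1.36,7/5, 2,6, 7,8, 8, 9,9.9] 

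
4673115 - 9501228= - 4828113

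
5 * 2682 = 13410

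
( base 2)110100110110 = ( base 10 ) 3382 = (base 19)970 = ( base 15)1007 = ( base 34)2VG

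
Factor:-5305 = -5^1 *1061^1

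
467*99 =46233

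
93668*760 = 71187680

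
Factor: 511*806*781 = 2^1*7^1*11^1*13^1*31^1*71^1*73^1=   321667346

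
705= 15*47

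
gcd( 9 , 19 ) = 1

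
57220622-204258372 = -147037750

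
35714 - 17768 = 17946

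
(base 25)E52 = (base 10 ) 8877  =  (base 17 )1DC3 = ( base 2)10001010101101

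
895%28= 27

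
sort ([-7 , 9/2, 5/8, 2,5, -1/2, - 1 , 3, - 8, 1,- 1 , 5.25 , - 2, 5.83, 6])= [ - 8, - 7, - 2, - 1, - 1, - 1/2, 5/8,1, 2, 3, 9/2, 5, 5.25,  5.83, 6]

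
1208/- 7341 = - 1208/7341 = - 0.16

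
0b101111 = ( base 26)1L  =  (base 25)1M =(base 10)47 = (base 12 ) 3b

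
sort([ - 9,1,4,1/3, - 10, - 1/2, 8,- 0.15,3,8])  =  [-10,-9, - 1/2, - 0.15,1/3, 1,3,4,8,8 ]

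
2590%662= 604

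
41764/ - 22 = -20882/11  =  - 1898.36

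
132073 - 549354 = -417281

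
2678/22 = 1339/11  =  121.73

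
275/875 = 11/35 = 0.31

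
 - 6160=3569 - 9729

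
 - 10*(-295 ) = 2950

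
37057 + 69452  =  106509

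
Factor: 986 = 2^1*17^1*29^1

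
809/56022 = 809/56022 = 0.01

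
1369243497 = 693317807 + 675925690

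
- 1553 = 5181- 6734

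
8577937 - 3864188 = 4713749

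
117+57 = 174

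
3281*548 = 1797988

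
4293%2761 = 1532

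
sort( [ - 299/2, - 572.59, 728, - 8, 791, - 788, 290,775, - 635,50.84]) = [ - 788 , - 635  , - 572.59, - 299/2, - 8, 50.84, 290, 728,775,791]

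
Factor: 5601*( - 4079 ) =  - 22846479 = - 3^1*1867^1*4079^1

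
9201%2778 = 867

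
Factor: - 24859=-24859^1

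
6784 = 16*424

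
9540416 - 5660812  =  3879604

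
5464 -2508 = 2956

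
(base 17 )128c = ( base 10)5639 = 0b1011000000111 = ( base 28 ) 75B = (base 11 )4267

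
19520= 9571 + 9949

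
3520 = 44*80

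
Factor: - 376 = - 2^3*47^1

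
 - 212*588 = - 124656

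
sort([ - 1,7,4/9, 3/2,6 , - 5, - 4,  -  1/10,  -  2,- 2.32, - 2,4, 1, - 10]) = [ - 10,  -  5, - 4 ,- 2.32, - 2, - 2, - 1, - 1/10,4/9, 1,  3/2, 4,6,7]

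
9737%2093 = 1365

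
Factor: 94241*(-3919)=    - 369330479 =- 7^1*3919^1*13463^1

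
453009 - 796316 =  - 343307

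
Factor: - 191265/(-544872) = 2^(-3 )*5^1*41^1*  73^( - 1)= 205/584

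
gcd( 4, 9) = 1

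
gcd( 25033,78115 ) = 1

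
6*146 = 876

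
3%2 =1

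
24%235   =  24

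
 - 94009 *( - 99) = 9306891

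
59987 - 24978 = 35009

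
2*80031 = 160062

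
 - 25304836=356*( - 71081 ) 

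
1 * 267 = 267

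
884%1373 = 884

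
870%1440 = 870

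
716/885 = 716/885 = 0.81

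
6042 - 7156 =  - 1114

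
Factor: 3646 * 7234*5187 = 2^2*3^1 * 7^1*13^1*19^1*1823^1 *3617^1 = 136807975668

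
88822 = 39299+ 49523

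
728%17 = 14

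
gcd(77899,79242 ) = 1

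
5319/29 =5319/29 = 183.41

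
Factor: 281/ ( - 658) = -2^( - 1 )*7^( -1 ) * 47^( - 1)*281^1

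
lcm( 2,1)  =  2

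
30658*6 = 183948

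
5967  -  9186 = -3219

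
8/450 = 4/225= 0.02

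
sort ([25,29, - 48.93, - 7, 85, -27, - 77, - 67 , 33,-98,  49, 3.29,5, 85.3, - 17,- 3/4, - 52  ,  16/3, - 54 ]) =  [-98 ,-77, - 67, - 54,-52, -48.93,-27,  -  17,-7 , - 3/4,3.29, 5, 16/3, 25, 29, 33 , 49,85,85.3] 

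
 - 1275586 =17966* (-71 )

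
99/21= 4 + 5/7 = 4.71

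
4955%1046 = 771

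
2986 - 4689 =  -1703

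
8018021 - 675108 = 7342913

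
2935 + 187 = 3122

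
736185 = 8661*85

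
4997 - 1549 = 3448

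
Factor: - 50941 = -11^2*  421^1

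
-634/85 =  - 634/85 = -7.46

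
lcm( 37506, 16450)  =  937650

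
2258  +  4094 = 6352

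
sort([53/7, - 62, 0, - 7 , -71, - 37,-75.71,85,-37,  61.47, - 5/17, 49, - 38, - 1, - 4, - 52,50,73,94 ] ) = [ - 75.71 , - 71, - 62, - 52, - 38, - 37, -37,-7, - 4,  -  1, - 5/17, 0, 53/7,49,  50, 61.47,73,85, 94 ] 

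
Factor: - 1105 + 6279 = 2^1* 13^1*199^1 =5174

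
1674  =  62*27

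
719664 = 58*12408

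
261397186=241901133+19496053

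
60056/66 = 30028/33  =  909.94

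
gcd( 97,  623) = 1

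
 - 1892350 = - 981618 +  - 910732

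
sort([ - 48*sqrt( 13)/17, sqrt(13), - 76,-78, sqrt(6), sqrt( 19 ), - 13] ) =[ - 78,-76, - 13, - 48 * sqrt (13)/17,  sqrt(6 ),sqrt( 13 ),sqrt( 19)]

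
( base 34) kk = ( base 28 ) P0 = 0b1010111100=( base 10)700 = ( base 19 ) 1HG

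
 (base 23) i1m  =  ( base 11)7208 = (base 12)5653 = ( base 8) 22537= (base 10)9567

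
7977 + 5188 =13165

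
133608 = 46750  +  86858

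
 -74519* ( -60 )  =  4471140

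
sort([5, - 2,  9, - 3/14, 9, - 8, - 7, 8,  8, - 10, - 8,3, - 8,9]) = [ - 10, - 8, - 8, - 8, - 7, - 2, - 3/14, 3,5, 8, 8, 9, 9, 9]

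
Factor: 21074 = 2^1*41^1*257^1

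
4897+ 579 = 5476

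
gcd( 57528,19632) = 24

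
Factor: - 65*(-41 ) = 2665=5^1 * 13^1*41^1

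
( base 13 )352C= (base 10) 7474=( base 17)18eb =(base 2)1110100110010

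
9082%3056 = 2970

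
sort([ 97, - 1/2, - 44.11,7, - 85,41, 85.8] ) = [ - 85,-44.11, -1/2, 7, 41 , 85.8, 97 ] 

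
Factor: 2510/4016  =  2^( - 3)*5^1 = 5/8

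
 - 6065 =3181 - 9246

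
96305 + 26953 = 123258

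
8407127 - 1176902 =7230225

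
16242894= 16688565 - 445671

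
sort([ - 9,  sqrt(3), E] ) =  [-9,sqrt(3), E] 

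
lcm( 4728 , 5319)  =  42552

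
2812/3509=2812/3509 = 0.80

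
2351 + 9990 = 12341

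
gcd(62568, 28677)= 2607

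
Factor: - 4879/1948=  - 2^( - 2)*7^1*17^1*41^1 * 487^( - 1) 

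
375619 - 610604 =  - 234985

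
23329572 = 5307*4396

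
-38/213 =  - 1 + 175/213=- 0.18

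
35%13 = 9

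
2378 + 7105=9483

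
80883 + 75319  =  156202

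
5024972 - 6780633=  - 1755661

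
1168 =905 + 263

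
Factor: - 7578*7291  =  - 55251198=- 2^1*3^2*23^1*317^1*421^1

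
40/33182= 20/16591 = 0.00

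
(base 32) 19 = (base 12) 35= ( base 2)101001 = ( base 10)41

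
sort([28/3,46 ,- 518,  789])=[-518, 28/3, 46,789 ]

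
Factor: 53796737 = 53796737^1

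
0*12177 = 0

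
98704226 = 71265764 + 27438462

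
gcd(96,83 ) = 1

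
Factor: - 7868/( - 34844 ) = 7^1*31^( - 1 )  =  7/31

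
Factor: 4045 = 5^1*809^1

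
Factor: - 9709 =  - 7^1*19^1 * 73^1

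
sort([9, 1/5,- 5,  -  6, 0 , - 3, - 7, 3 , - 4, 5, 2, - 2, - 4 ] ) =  [  -  7,-6,- 5,  -  4, - 4,-3, - 2, 0,  1/5,2 , 3,5, 9]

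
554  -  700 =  - 146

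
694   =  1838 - 1144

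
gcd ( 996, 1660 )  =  332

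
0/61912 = 0 = 0.00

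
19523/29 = 673+6/29 = 673.21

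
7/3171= 1/453 = 0.00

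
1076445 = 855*1259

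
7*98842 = 691894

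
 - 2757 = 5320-8077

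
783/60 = 261/20= 13.05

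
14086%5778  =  2530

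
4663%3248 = 1415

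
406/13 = 31 + 3/13 = 31.23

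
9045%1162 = 911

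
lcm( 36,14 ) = 252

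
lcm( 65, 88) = 5720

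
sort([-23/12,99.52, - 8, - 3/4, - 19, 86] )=[- 19,  -  8 , - 23/12, - 3/4,86,99.52]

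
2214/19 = 116 + 10/19 = 116.53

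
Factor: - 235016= - 2^3*29^1*1013^1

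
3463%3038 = 425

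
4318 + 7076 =11394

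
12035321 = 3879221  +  8156100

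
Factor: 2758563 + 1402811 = 2^1*7^2*42463^1 = 4161374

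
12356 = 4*3089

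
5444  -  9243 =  - 3799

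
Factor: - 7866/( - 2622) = 3 = 3^1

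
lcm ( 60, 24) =120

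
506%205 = 96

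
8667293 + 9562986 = 18230279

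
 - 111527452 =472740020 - 584267472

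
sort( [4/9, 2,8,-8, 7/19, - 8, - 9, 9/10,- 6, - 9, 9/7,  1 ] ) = [ - 9, - 9,-8,  -  8,-6, 7/19, 4/9, 9/10,1, 9/7,2, 8]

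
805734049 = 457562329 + 348171720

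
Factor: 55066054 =2^1 * 137^1*200971^1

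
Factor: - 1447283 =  - 1447283^1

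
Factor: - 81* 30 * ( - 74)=179820= 2^2*3^5*5^1*37^1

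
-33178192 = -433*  76624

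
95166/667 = 142 + 452/667 = 142.68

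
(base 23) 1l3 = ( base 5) 13030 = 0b1111110111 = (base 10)1015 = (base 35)t0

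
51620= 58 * 890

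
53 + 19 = 72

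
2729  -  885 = 1844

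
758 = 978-220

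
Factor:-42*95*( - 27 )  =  107730= 2^1*3^4*5^1*7^1*19^1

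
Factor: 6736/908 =1684/227  =  2^2*227^(-1 )*421^1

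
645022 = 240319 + 404703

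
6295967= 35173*179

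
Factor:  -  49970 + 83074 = 33104=2^4*2069^1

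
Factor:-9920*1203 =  - 2^6 * 3^1*5^1*31^1*401^1 = - 11933760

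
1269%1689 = 1269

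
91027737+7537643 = 98565380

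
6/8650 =3/4325=0.00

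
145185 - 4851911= - 4706726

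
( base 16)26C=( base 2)1001101100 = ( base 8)1154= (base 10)620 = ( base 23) 13m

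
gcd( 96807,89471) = 1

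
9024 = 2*4512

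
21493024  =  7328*2933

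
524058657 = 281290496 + 242768161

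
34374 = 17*2022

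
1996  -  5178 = -3182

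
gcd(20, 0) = 20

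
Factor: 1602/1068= 3/2 = 2^( - 1 ) * 3^1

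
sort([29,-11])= [ - 11,29]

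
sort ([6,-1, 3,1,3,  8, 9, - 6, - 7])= [- 7, - 6,-1,1, 3, 3, 6, 8, 9 ]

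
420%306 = 114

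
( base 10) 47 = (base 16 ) 2F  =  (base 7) 65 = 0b101111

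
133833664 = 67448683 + 66384981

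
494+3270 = 3764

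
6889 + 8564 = 15453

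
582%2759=582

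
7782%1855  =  362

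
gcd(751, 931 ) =1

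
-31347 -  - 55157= 23810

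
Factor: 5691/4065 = 7/5 = 5^( -1) * 7^1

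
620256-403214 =217042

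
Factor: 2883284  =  2^2*41^1*17581^1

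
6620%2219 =2182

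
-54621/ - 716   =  54621/716 =76.29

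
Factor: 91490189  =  7^1*463^1*28229^1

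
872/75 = 872/75 = 11.63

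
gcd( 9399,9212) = 1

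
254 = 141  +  113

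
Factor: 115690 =2^1*5^1*23^1*503^1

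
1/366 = 1/366 = 0.00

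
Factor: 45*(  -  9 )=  - 3^4*5^1 = -  405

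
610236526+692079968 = 1302316494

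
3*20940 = 62820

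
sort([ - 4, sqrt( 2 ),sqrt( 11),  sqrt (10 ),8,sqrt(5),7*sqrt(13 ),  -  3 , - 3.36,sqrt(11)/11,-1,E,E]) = [ - 4,-3.36, - 3,-1,sqrt (11 ) /11,sqrt( 2 ),sqrt( 5),E,E, sqrt (10 ),sqrt(11),8,7*sqrt( 13 )]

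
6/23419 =6/23419 = 0.00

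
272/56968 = 34/7121  =  0.00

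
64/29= 64/29 = 2.21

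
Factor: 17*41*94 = 2^1*17^1*41^1*47^1=65518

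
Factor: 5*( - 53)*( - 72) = 19080 = 2^3*3^2*5^1 * 53^1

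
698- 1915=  - 1217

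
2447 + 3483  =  5930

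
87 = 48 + 39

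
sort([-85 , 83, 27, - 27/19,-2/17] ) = [ - 85, - 27/19,-2/17 , 27, 83]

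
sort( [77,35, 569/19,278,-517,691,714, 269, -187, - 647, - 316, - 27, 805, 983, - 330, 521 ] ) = [ - 647,-517, - 330, - 316, -187,-27,569/19, 35, 77,269, 278 , 521,691, 714, 805,983] 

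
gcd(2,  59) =1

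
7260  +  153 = 7413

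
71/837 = 71/837 = 0.08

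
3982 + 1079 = 5061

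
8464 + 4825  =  13289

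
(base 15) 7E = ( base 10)119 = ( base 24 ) 4n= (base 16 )77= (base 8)167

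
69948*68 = 4756464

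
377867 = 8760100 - 8382233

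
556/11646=278/5823 = 0.05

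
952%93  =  22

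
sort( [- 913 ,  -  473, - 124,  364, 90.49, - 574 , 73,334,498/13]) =[ - 913, - 574, - 473, - 124,498/13,73, 90.49, 334, 364 ] 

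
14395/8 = 1799 + 3/8=1799.38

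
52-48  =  4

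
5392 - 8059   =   - 2667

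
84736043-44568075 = 40167968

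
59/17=59/17 = 3.47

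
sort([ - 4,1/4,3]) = [- 4,1/4,3]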